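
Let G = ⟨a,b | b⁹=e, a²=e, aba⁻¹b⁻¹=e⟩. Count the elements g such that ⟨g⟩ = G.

G is cyclic of order 18. An element generates G iff its order is 18, and a cyclic group of order 18 has exactly φ(18) = 6 such elements.

Answer: 6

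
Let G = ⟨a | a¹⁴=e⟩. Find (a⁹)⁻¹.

The order of (a⁹) is 14 (smallest k with (a⁹)ᵏ = e), so (a⁹)⁻¹ = (a⁹)¹³ = a⁵.
Check: (a⁹) · (a⁵) → (a⁹) · a⁵ = e, giving e as required.

Answer: a⁵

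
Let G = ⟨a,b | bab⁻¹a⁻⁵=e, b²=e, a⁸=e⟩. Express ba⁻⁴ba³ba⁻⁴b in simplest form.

Multiply left to right, reducing at each step:
  b · a⁻⁴ = a⁴b
  (a⁴b) · b = a⁴
  (a⁴) · a³ = a⁷
  (a⁷) · b = a⁷b
  (a⁷b) · a⁻⁴ = a³b
  (a³b) · b = a³

Answer: a³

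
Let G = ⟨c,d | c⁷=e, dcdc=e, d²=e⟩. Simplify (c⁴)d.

Compute (c⁴) · d by multiplying left to right and reducing via the relations at each step:
  (c⁴) · d = c⁴d

Answer: c⁴d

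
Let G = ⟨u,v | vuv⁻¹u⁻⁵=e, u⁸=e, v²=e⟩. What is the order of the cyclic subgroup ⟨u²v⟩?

|⟨u²v⟩| equals the order of u²v. Compute successive powers until reaching e:
  (u²v)¹ = u²v, (u²v)² = u⁴, (u²v)³ = u⁶v, (u²v)⁴ = e.
The smallest positive k with (u²v)ᵏ = e is 4, so |⟨u²v⟩| = 4.

Answer: 4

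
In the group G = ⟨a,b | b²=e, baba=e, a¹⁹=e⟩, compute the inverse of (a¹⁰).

The order of (a¹⁰) is 19 (smallest k with (a¹⁰)ᵏ = e), so (a¹⁰)⁻¹ = (a¹⁰)¹⁸ = a⁹.
Check: (a¹⁰) · (a⁹) → (a¹⁰) · a⁹ = e, giving e as required.

Answer: a⁹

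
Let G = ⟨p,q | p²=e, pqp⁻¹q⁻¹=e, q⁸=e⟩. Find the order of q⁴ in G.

Compute successive powers until reaching e:
  (q⁴)¹ = q⁴, (q⁴)² = e.
The smallest positive k with (q⁴)ᵏ = e is 2.

Answer: 2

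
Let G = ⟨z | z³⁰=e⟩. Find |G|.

G is generated by a single element, so G is cyclic. The relator gives z³⁰ = e and no smaller power is forced to be e, so the 30 powers {e, z, z², z³, z⁴, z⁵, z⁶, z⁷, z⁸, z⁹, z²², z²³, z²¹, z²⁰, z²⁴, z²⁵, z²⁶, z²⁷, z²⁸, z²⁹, z¹², z¹³, z¹¹, z¹⁰, z¹⁴, z¹⁵, z¹⁶, z¹⁷, z¹⁸, z¹⁹} are distinct. Hence |G| = 30.

Answer: 30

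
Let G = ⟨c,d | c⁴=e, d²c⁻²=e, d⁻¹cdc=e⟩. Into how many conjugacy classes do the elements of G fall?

The conjugacy classes (representative and size) are:
  [e] (size 1), [c³] (size 2), [c²] (size 1), [d⁻¹] (size 2), [cd⁻¹] (size 2).
Class equation: 1 + 2 + 1 + 2 + 2 = 8 = |G|. So G has 5 conjugacy classes.

Answer: 5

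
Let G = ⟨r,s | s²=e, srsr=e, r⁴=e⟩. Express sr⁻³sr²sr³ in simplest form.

Multiply left to right, reducing at each step:
  s · r⁻³ = r³s
  (r³s) · s = r³
  (r³) · r² = r
  r · s = rs
  (rs) · r³ = r²s

Answer: r²s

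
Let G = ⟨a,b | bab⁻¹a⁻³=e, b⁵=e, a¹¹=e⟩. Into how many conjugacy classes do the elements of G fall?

The conjugacy classes (representative and size) are:
  [e] (size 1), [a³] (size 5), [a⁶] (size 5), [a⁷b] (size 11), [a⁹b²] (size 11), [a⁷b³] (size 11), [a⁷b⁴] (size 11).
Class equation: 1 + 5 + 5 + 11 + 11 + 11 + 11 = 55 = |G|. So G has 7 conjugacy classes.

Answer: 7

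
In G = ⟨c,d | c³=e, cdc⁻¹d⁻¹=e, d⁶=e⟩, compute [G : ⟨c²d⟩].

First find ord(c²d) by computing successive powers:
  (c²d)¹ = c²d, (c²d)² = cd², (c²d)³ = d³, (c²d)⁴ = c²d⁴, (c²d)⁵ = cd⁵, (c²d)⁶ = e.
So |⟨c²d⟩| = ord(c²d) = 6. With |G| = 18, by Lagrange [G : ⟨c²d⟩] = 18/6 = 3.

Answer: 3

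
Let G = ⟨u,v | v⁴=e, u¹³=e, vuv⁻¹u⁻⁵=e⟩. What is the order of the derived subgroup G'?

G' = [G, G] is generated by all commutators. The generator-pair commutators are: [u, v] = u⁹.
The subgroup they normally generate is {e, u, u², u³, u⁴, u⁵, u⁶, u⁷, u⁸, u⁹, u¹⁰, u¹¹, u¹²}, of order 13.
Check: |G/G'| = 52/13 = 4 is the order of the abelianisation.

Answer: 13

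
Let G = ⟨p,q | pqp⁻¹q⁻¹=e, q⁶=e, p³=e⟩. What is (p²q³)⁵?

Compute successive powers of (p²q³), reducing at each step:
  (p²q³)²: (p²q³) · p² = pq³;   (pq³) · q³ = p
  (p²q³)³: p · p² = e;   e · q³ = q³
  (p²q³)⁴: (q³) · p² = p²q³;   (p²q³) · q³ = p²
  (p²q³)⁵: (p²) · p² = p;   p · q³ = pq³

Answer: pq³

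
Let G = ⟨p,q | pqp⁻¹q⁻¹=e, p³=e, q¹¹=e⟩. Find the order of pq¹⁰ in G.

Compute successive powers until reaching e:
  (pq¹⁰)¹ = pq¹⁰, (pq¹⁰)² = p²q⁹, (pq¹⁰)³ = q⁸, (pq¹⁰)⁴ = pq⁷, (pq¹⁰)⁵ = p²q⁶, (pq¹⁰)⁶ = q⁵, (pq¹⁰)⁷ = pq⁴, (pq¹⁰)⁸ = p²q³, (pq¹⁰)⁹ = q², (pq¹⁰)¹⁰ = pq, (pq¹⁰)¹¹ = p², (pq¹⁰)¹² = q¹⁰, (pq¹⁰)¹³ = pq⁹, (pq¹⁰)¹⁴ = p²q⁸, (pq¹⁰)¹⁵ = q⁷, (pq¹⁰)¹⁶ = pq⁶, (pq¹⁰)¹⁷ = p²q⁵, (pq¹⁰)¹⁸ = q⁴, (pq¹⁰)¹⁹ = pq³, (pq¹⁰)²⁰ = p²q², (pq¹⁰)²¹ = q, (pq¹⁰)²² = p, (pq¹⁰)²³ = p²q¹⁰, (pq¹⁰)²⁴ = q⁹, (pq¹⁰)²⁵ = pq⁸, (pq¹⁰)²⁶ = p²q⁷, (pq¹⁰)²⁷ = q⁶, (pq¹⁰)²⁸ = pq⁵, (pq¹⁰)²⁹ = p²q⁴, (pq¹⁰)³⁰ = q³, (pq¹⁰)³¹ = pq², (pq¹⁰)³² = p²q, (pq¹⁰)³³ = e.
The smallest positive k with (pq¹⁰)ᵏ = e is 33.

Answer: 33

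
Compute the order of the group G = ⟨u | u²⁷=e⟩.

G is generated by a single element, so G is cyclic. The relator gives u²⁷ = e and no smaller power is forced to be e, so the 27 powers {e, u, u², u³, u⁴, u⁵, u⁶, u⁷, u⁸, u⁹, u²², u²³, u²¹, u²⁰, u²⁴, u²⁵, u²⁶, u¹², u¹³, u¹¹, u¹⁰, u¹⁴, u¹⁵, u¹⁶, u¹⁷, u¹⁸, u¹⁹} are distinct. Hence |G| = 27.

Answer: 27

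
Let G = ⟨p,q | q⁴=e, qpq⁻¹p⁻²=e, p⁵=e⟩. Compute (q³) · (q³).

Compute (q³) · (q³) by multiplying left to right and reducing via the relations at each step:
  (q³) · q³ = q²

Answer: q²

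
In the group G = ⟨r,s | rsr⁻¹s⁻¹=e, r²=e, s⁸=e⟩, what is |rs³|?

Compute successive powers until reaching e:
  (rs³)¹ = rs³, (rs³)² = s⁶, (rs³)³ = rs, (rs³)⁴ = s⁴, (rs³)⁵ = rs⁷, (rs³)⁶ = s², (rs³)⁷ = rs⁵, (rs³)⁸ = e.
The smallest positive k with (rs³)ᵏ = e is 8.

Answer: 8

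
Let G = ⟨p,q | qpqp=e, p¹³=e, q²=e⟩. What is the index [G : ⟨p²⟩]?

First find ord(p²) by computing successive powers:
  (p²)¹ = p², (p²)² = p⁴, (p²)³ = p⁶, (p²)⁴ = p⁸, (p²)⁵ = p¹⁰, (p²)⁶ = p¹², (p²)⁷ = p, (p²)⁸ = p³, (p²)⁹ = p⁵, (p²)¹⁰ = p⁷, (p²)¹¹ = p⁹, (p²)¹² = p¹¹, (p²)¹³ = e.
So |⟨p²⟩| = ord(p²) = 13. With |G| = 26, by Lagrange [G : ⟨p²⟩] = 26/13 = 2.

Answer: 2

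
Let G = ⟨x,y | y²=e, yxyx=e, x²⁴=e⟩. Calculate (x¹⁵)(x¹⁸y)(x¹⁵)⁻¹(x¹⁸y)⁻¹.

[(x¹⁵), (x¹⁸y)] = (x¹⁵)·(x¹⁸y)·(x¹⁵)⁻¹·(x¹⁸y)⁻¹.
  (x¹⁵) · (x¹⁸y) = x⁹y
  (x⁹y) · (x⁹) = y
  y · (x¹⁸y) = x⁶

Answer: x⁶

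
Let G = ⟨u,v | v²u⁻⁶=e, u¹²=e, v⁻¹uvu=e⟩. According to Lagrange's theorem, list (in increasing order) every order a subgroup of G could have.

|G| = 24 = 2³ · 3. By Lagrange's theorem the order of any subgroup divides 24; the divisors of 24 are 1, 2, 3, 4, 6, 8, 12, 24.

Answer: 1, 2, 3, 4, 6, 8, 12, 24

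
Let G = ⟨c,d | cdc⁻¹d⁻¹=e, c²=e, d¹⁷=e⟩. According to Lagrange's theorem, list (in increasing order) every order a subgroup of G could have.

|G| = 34 = 2 · 17. By Lagrange's theorem the order of any subgroup divides 34; the divisors of 34 are 1, 2, 17, 34.

Answer: 1, 2, 17, 34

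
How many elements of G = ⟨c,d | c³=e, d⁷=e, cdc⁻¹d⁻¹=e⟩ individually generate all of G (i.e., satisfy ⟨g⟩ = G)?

G is cyclic of order 21. An element generates G iff its order is 21, and a cyclic group of order 21 has exactly φ(21) = 12 such elements.

Answer: 12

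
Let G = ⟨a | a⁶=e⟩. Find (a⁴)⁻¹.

The order of (a⁴) is 3 (smallest k with (a⁴)ᵏ = e), so (a⁴)⁻¹ = (a⁴)² = a².
Check: (a⁴) · (a²) → (a⁴) · a² = e, giving e as required.

Answer: a²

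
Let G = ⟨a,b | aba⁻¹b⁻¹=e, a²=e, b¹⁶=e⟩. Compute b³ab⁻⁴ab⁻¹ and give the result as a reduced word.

Multiply left to right, reducing at each step:
  (b³) · a = ab³
  (ab³) · b⁻⁴ = ab¹⁵
  (ab¹⁵) · a = b¹⁵
  (b¹⁵) · b⁻¹ = b¹⁴

Answer: b¹⁴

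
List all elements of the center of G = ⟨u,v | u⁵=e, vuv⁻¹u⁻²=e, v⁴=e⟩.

An element z ∈ Z(G) iff z commutes with every generator.
For example e is central: e·u = u = u·e; e·v = v = v·e.
Whereas u ∉ Z(G) since u·v = uv ≠ u²v = v·u.
Checking each of the 20 elements this way gives Z(G) = {e}, of order 1.

Answer: {e}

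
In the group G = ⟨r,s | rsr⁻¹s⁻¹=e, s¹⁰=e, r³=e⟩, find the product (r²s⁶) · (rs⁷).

Compute (r²s⁶) · (rs⁷) by multiplying left to right and reducing via the relations at each step:
  (r²s⁶) · r = s⁶
  (s⁶) · s⁷ = s³

Answer: s³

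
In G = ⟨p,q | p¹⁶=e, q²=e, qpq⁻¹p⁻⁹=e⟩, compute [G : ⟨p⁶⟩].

First find ord(p⁶) by computing successive powers:
  (p⁶)¹ = p⁶, (p⁶)² = p¹², (p⁶)³ = p², (p⁶)⁴ = p⁸, (p⁶)⁵ = p¹⁴, (p⁶)⁶ = p⁴, (p⁶)⁷ = p¹⁰, (p⁶)⁸ = e.
So |⟨p⁶⟩| = ord(p⁶) = 8. With |G| = 32, by Lagrange [G : ⟨p⁶⟩] = 32/8 = 4.

Answer: 4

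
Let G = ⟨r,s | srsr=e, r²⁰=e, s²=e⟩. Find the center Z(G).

An element z ∈ Z(G) iff z commutes with every generator.
For example r¹⁰ is central: (r¹⁰)·r = r¹¹ = r·(r¹⁰); (r¹⁰)·s = r¹⁰s = s·(r¹⁰).
Whereas r ∉ Z(G) since r·s = rs ≠ r¹⁹s = s·r.
Checking each of the 40 elements this way gives Z(G) = {e, r¹⁰}, of order 2.

Answer: {e, r¹⁰}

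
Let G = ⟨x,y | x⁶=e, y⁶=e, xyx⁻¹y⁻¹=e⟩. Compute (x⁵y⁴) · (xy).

Compute (x⁵y⁴) · (xy) by multiplying left to right and reducing via the relations at each step:
  (x⁵y⁴) · x = y⁴
  (y⁴) · y = y⁵

Answer: y⁵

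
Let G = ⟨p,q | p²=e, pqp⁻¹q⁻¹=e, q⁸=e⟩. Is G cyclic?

|G| = 16, but the maximum element order in G is 8 < 16. No single element generates all of G, so G is not cyclic.

Answer: No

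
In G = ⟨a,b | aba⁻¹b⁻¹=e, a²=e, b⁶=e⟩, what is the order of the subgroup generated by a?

|⟨a⟩| equals the order of a. Compute successive powers until reaching e:
  a¹ = a, a² = e.
The smallest positive k with aᵏ = e is 2, so |⟨a⟩| = 2.

Answer: 2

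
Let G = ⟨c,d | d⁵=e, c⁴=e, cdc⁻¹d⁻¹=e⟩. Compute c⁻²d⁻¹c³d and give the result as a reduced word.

Multiply left to right, reducing at each step:
  (c²) · d⁻¹ = c²d⁴
  (c²d⁴) · c³ = cd⁴
  (cd⁴) · d = c

Answer: c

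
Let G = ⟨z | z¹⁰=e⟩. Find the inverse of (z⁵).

The order of (z⁵) is 2 (smallest k with (z⁵)ᵏ = e), so (z⁵)⁻¹ = (z⁵)¹ = z⁵.
Check: (z⁵) · (z⁵) → (z⁵) · z⁵ = e, giving e as required.

Answer: z⁵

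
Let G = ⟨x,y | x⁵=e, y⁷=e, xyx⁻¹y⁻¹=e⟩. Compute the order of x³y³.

Compute successive powers until reaching e:
  (x³y³)¹ = x³y³, (x³y³)² = xy⁶, (x³y³)³ = x⁴y², (x³y³)⁴ = x²y⁵, (x³y³)⁵ = y, (x³y³)⁶ = x³y⁴, (x³y³)⁷ = x, (x³y³)⁸ = x⁴y³, (x³y³)⁹ = x²y⁶, (x³y³)¹⁰ = y², (x³y³)¹¹ = x³y⁵, (x³y³)¹² = xy, (x³y³)¹³ = x⁴y⁴, (x³y³)¹⁴ = x², (x³y³)¹⁵ = y³, (x³y³)¹⁶ = x³y⁶, (x³y³)¹⁷ = xy², (x³y³)¹⁸ = x⁴y⁵, (x³y³)¹⁹ = x²y, (x³y³)²⁰ = y⁴, (x³y³)²¹ = x³, (x³y³)²² = xy³, (x³y³)²³ = x⁴y⁶, (x³y³)²⁴ = x²y², (x³y³)²⁵ = y⁵, (x³y³)²⁶ = x³y, (x³y³)²⁷ = xy⁴, (x³y³)²⁸ = x⁴, (x³y³)²⁹ = x²y³, (x³y³)³⁰ = y⁶, (x³y³)³¹ = x³y², (x³y³)³² = xy⁵, (x³y³)³³ = x⁴y, (x³y³)³⁴ = x²y⁴, (x³y³)³⁵ = e.
The smallest positive k with (x³y³)ᵏ = e is 35.

Answer: 35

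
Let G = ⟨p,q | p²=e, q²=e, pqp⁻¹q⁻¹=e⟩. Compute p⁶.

Compute successive powers of p, reducing at each step:
  p²: p · p = e
  p³: e · p = p
  p⁴: p · p = e
  p⁵: e · p = p
  p⁶: p · p = e

Answer: e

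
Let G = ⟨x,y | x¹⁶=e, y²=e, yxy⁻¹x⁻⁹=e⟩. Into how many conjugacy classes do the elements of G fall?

The conjugacy classes (representative and size) are:
  [e] (size 1), [x⁹] (size 2), [x²] (size 1), [x³] (size 2), [x⁴] (size 1), [x¹³] (size 2), [x⁶] (size 1), [x¹⁵] (size 2), [x⁸] (size 1), [x¹⁰] (size 1), [x¹²] (size 1), [x¹⁴] (size 1), [y] (size 2), [xy] (size 2), [x²y] (size 2), [x¹¹y] (size 2), [x⁴y] (size 2), [x¹³y] (size 2), [x¹⁴y] (size 2), [x¹⁵y] (size 2).
Class equation: 1 + 2 + 1 + 2 + 1 + 2 + 1 + 2 + 1 + 1 + 1 + 1 + 2 + 2 + 2 + 2 + 2 + 2 + 2 + 2 = 32 = |G|. So G has 20 conjugacy classes.

Answer: 20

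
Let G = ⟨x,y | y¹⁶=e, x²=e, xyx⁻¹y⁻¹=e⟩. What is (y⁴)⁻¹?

The order of (y⁴) is 4 (smallest k with (y⁴)ᵏ = e), so (y⁴)⁻¹ = (y⁴)³ = y¹².
Check: (y⁴) · (y¹²) → (y⁴) · y¹² = e, giving e as required.

Answer: y¹²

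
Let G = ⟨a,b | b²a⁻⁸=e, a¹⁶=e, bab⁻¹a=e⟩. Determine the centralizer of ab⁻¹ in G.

⟨ab⁻¹⟩ ⊆ C_G(ab⁻¹) since powers of ab⁻¹ commute with ab⁻¹; so |C_G(ab⁻¹)| ≥ |⟨ab⁻¹⟩| = 4.
By orbit–stabilizer, |C_G(ab⁻¹)| = |G| / |conj. class of ab⁻¹| = 32 / 8 = 4.
The 4 elements commuting with ab⁻¹ are {e, a⁸, ab, ab⁻¹}.

Answer: {e, a⁸, ab, ab⁻¹}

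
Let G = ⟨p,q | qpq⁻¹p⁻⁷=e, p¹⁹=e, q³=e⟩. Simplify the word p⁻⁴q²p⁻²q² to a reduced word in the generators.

Multiply left to right, reducing at each step:
  (p¹⁵) · q² = p¹⁵q²
  (p¹⁵q²) · p⁻² = p¹²q²
  (p¹²q²) · q² = p¹²q

Answer: p¹²q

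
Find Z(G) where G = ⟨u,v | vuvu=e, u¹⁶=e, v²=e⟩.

An element z ∈ Z(G) iff z commutes with every generator.
For example u⁸ is central: (u⁸)·u = u⁹ = u·(u⁸); (u⁸)·v = u⁸v = v·(u⁸).
Whereas u ∉ Z(G) since u·v = uv ≠ u¹⁵v = v·u.
Checking each of the 32 elements this way gives Z(G) = {e, u⁸}, of order 2.

Answer: {e, u⁸}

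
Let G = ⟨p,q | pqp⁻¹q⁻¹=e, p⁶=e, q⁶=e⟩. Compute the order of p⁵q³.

Compute successive powers until reaching e:
  (p⁵q³)¹ = p⁵q³, (p⁵q³)² = p⁴, (p⁵q³)³ = p³q³, (p⁵q³)⁴ = p², (p⁵q³)⁵ = pq³, (p⁵q³)⁶ = e.
The smallest positive k with (p⁵q³)ᵏ = e is 6.

Answer: 6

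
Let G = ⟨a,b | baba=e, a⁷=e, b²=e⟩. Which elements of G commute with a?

⟨a⟩ ⊆ C_G(a) since powers of a commute with a; so |C_G(a)| ≥ |⟨a⟩| = 7.
By orbit–stabilizer, |C_G(a)| = |G| / |conj. class of a| = 14 / 2 = 7.
The 7 elements commuting with a are {e, a, a², a³, a⁴, a⁵, a⁶}.

Answer: {e, a, a², a³, a⁴, a⁵, a⁶}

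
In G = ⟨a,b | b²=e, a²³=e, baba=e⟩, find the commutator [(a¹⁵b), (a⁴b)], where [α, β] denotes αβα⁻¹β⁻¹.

[(a¹⁵b), (a⁴b)] = (a¹⁵b)·(a⁴b)·(a¹⁵b)⁻¹·(a⁴b)⁻¹.
  (a¹⁵b) · (a⁴b) = a¹¹
  (a¹¹) · (a¹⁵b) = a³b
  (a³b) · (a⁴b) = a²²

Answer: a²²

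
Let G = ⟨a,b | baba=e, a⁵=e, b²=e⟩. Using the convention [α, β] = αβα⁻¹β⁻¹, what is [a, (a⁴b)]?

[a, (a⁴b)] = a·(a⁴b)·a⁻¹·(a⁴b)⁻¹.
  a · (a⁴b) = b
  b · (a⁴) = ab
  (ab) · (a⁴b) = a²

Answer: a²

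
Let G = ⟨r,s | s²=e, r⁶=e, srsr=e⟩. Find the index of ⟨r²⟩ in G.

First find ord(r²) by computing successive powers:
  (r²)¹ = r², (r²)² = r⁴, (r²)³ = e.
So |⟨r²⟩| = ord(r²) = 3. With |G| = 12, by Lagrange [G : ⟨r²⟩] = 12/3 = 4.

Answer: 4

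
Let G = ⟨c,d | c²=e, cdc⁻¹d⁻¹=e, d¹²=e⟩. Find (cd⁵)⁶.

Compute successive powers of (cd⁵), reducing at each step:
  (cd⁵)²: (cd⁵) · c = d⁵;   (d⁵) · d⁵ = d¹⁰
  (cd⁵)³: (d¹⁰) · c = cd¹⁰;   (cd¹⁰) · d⁵ = cd³
  (cd⁵)⁴: (cd³) · c = d³;   (d³) · d⁵ = d⁸
  (cd⁵)⁵: (d⁸) · c = cd⁸;   (cd⁸) · d⁵ = cd
  (cd⁵)⁶: (cd) · c = d;   d · d⁵ = d⁶

Answer: d⁶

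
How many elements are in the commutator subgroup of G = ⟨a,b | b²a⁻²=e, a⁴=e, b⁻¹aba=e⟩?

G' = [G, G] is generated by all commutators. The generator-pair commutators are: [a, b] = a².
The subgroup they normally generate is {e, a²}, of order 2.
Check: |G/G'| = 8/2 = 4 is the order of the abelianisation.

Answer: 2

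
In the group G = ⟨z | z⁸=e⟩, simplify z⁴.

Compute successive powers of z, reducing at each step:
  z²: z · z = z²
  z³: (z²) · z = z³
  z⁴: (z³) · z = z⁴

Answer: z⁴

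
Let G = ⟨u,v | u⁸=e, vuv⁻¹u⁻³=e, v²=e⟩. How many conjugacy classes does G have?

The conjugacy classes (representative and size) are:
  [e] (size 1), [u³] (size 2), [u²] (size 2), [u⁴] (size 1), [u⁵] (size 2), [u⁴v] (size 4), [uv] (size 4).
Class equation: 1 + 2 + 2 + 1 + 2 + 4 + 4 = 16 = |G|. So G has 7 conjugacy classes.

Answer: 7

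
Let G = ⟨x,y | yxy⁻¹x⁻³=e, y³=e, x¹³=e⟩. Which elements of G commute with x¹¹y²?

⟨x¹¹y²⟩ ⊆ C_G(x¹¹y²) since powers of x¹¹y² commute with x¹¹y²; so |C_G(x¹¹y²)| ≥ |⟨x¹¹y²⟩| = 3.
By orbit–stabilizer, |C_G(x¹¹y²)| = |G| / |conj. class of x¹¹y²| = 39 / 13 = 3.
The 3 elements commuting with x¹¹y² are {e, x⁶y, x¹¹y²}.

Answer: {e, x⁶y, x¹¹y²}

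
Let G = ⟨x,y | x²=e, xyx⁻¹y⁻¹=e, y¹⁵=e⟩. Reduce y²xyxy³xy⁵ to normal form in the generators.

Multiply left to right, reducing at each step:
  (y²) · x = xy²
  (xy²) · y = xy³
  (xy³) · x = y³
  (y³) · y³ = y⁶
  (y⁶) · x = xy⁶
  (xy⁶) · y⁵ = xy¹¹

Answer: xy¹¹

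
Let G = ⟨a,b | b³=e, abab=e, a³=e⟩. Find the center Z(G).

An element z ∈ Z(G) iff z commutes with every generator.
For example e is central: e·a = a = a·e; e·b = b = b·e.
Whereas a ∉ Z(G) since a·b = ab ≠ a²b² = b·a.
Checking each of the 12 elements this way gives Z(G) = {e}, of order 1.

Answer: {e}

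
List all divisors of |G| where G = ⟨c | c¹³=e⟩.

|G| = 13 = 13. By Lagrange's theorem the order of any subgroup divides 13; the divisors of 13 are 1, 13.

Answer: 1, 13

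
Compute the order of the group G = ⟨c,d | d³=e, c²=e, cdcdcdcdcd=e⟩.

Enumerate words in the generators, reducing via the relations: the distinct elements are
  {c, d, e, cd, dc, d², cdc, cd², dcd, d²c, cdcd, cd²c, dcdc, dcd², d²cd, cdcdc, cdcd², cd²cd, dcd²c, d²cdc, d²cd², cdcd²c, cd²cdc, cd²cd², dcdcd², dcd²cd, d²cdcd, d²cd²c, cdcd²cd, cd²cdcd, cd²cd²c, dcdcd²c, dcd²cdc, dcd²cd², d²cdcd², d²cd²cd, cdcd²cdc, cdcd²cd², cd²cdcd², dcdcd²cd, dcd²cdcd, d²cdcd²c, d²cd²cdc, cdcd²cdcd, cd²cdcd²c, dcdcd²cd², dcd²cdcd², d²cdcd²cd, d²cd²cdcd, cdcd²cdcd², cd²cdcd²cd, dcd²cdcd²c, d²cdcd²cdc, d²cdcd²cd², d²cd²cdcd², cdcd²cdcd²c, cd²cdcd²cdc, cd²cdcd²cd², dcd²cdcd²cd, cdcd²cdcd²cd}.
No further products give new elements, so |G| = 60.

Answer: 60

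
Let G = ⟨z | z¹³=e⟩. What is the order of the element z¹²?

Compute successive powers until reaching e:
  (z¹²)¹ = z¹², (z¹²)² = z¹¹, (z¹²)³ = z¹⁰, (z¹²)⁴ = z⁹, (z¹²)⁵ = z⁸, (z¹²)⁶ = z⁷, (z¹²)⁷ = z⁶, (z¹²)⁸ = z⁵, (z¹²)⁹ = z⁴, (z¹²)¹⁰ = z³, (z¹²)¹¹ = z², (z¹²)¹² = z, (z¹²)¹³ = e.
The smallest positive k with (z¹²)ᵏ = e is 13.

Answer: 13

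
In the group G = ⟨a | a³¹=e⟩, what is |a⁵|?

Compute successive powers until reaching e:
  (a⁵)¹ = a⁵, (a⁵)² = a¹⁰, (a⁵)³ = a¹⁵, (a⁵)⁴ = a²⁰, (a⁵)⁵ = a²⁵, (a⁵)⁶ = a³⁰, (a⁵)⁷ = a⁴, (a⁵)⁸ = a⁹, (a⁵)⁹ = a¹⁴, (a⁵)¹⁰ = a¹⁹, (a⁵)¹¹ = a²⁴, (a⁵)¹² = a²⁹, (a⁵)¹³ = a³, (a⁵)¹⁴ = a⁸, (a⁵)¹⁵ = a¹³, (a⁵)¹⁶ = a¹⁸, (a⁵)¹⁷ = a²³, (a⁵)¹⁸ = a²⁸, (a⁵)¹⁹ = a², (a⁵)²⁰ = a⁷, (a⁵)²¹ = a¹², (a⁵)²² = a¹⁷, (a⁵)²³ = a²², (a⁵)²⁴ = a²⁷, (a⁵)²⁵ = a, (a⁵)²⁶ = a⁶, (a⁵)²⁷ = a¹¹, (a⁵)²⁸ = a¹⁶, (a⁵)²⁹ = a²¹, (a⁵)³⁰ = a²⁶, (a⁵)³¹ = e.
The smallest positive k with (a⁵)ᵏ = e is 31.

Answer: 31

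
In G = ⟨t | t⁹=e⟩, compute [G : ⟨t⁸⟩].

First find ord(t⁸) by computing successive powers:
  (t⁸)¹ = t⁸, (t⁸)² = t⁷, (t⁸)³ = t⁶, (t⁸)⁴ = t⁵, (t⁸)⁵ = t⁴, (t⁸)⁶ = t³, (t⁸)⁷ = t², (t⁸)⁸ = t, (t⁸)⁹ = e.
So |⟨t⁸⟩| = ord(t⁸) = 9. With |G| = 9, by Lagrange [G : ⟨t⁸⟩] = 9/9 = 1.

Answer: 1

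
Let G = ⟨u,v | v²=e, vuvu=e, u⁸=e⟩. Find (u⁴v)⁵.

Compute successive powers of (u⁴v), reducing at each step:
  (u⁴v)²: (u⁴v) · u⁴ = v;   v · v = e
  (u⁴v)³: e · u⁴ = u⁴;   (u⁴) · v = u⁴v
  (u⁴v)⁴: (u⁴v) · u⁴ = v;   v · v = e
  (u⁴v)⁵: e · u⁴ = u⁴;   (u⁴) · v = u⁴v

Answer: u⁴v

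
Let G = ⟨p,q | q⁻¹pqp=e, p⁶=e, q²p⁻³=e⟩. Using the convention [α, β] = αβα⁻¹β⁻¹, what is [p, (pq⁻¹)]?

[p, (pq⁻¹)] = p·(pq⁻¹)·p⁻¹·(pq⁻¹)⁻¹.
  p · (pq⁻¹) = p²q⁻¹
  (p²q⁻¹) · (p⁵) = q
  q · (pq) = p²

Answer: p²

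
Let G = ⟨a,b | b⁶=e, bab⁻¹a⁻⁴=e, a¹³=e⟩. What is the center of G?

An element z ∈ Z(G) iff z commutes with every generator.
For example e is central: e·a = a = a·e; e·b = b = b·e.
Whereas a ∉ Z(G) since a·b = ab ≠ a⁴b = b·a.
Checking each of the 78 elements this way gives Z(G) = {e}, of order 1.

Answer: {e}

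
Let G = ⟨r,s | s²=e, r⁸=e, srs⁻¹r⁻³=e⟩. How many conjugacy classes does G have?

The conjugacy classes (representative and size) are:
  [e] (size 1), [r³] (size 2), [r²] (size 2), [r⁴] (size 1), [r⁵] (size 2), [r⁴s] (size 4), [rs] (size 4).
Class equation: 1 + 2 + 2 + 1 + 2 + 4 + 4 = 16 = |G|. So G has 7 conjugacy classes.

Answer: 7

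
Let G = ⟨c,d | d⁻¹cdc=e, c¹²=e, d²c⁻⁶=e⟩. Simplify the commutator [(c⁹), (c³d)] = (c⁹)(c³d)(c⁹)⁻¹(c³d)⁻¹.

[(c⁹), (c³d)] = (c⁹)·(c³d)·(c⁹)⁻¹·(c³d)⁻¹.
  (c⁹) · (c³d) = d
  d · (c³) = c³d⁻¹
  (c³d⁻¹) · (c³d⁻¹) = c⁶

Answer: c⁶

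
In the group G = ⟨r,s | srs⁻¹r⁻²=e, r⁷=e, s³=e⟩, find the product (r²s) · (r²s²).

Compute (r²s) · (r²s²) by multiplying left to right and reducing via the relations at each step:
  (r²s) · r² = r⁶s
  (r⁶s) · s² = r⁶

Answer: r⁶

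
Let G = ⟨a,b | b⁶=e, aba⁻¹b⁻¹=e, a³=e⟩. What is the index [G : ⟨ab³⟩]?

First find ord(ab³) by computing successive powers:
  (ab³)¹ = ab³, (ab³)² = a², (ab³)³ = b³, (ab³)⁴ = a, (ab³)⁵ = a²b³, (ab³)⁶ = e.
So |⟨ab³⟩| = ord(ab³) = 6. With |G| = 18, by Lagrange [G : ⟨ab³⟩] = 18/6 = 3.

Answer: 3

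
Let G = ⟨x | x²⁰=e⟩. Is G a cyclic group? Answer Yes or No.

|G| = 20. The element x has order 20 (its powers give 20 distinct elements), so ⟨x⟩ = G and G is cyclic.

Answer: Yes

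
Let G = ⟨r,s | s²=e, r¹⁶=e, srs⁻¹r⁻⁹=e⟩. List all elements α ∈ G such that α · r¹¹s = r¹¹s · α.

⟨r¹¹s⟩ ⊆ C_G(r¹¹s) since powers of r¹¹s commute with r¹¹s; so |C_G(r¹¹s)| ≥ |⟨r¹¹s⟩| = 16.
By orbit–stabilizer, |C_G(r¹¹s)| = |G| / |conj. class of r¹¹s| = 32 / 2 = 16.
The 16 elements commuting with r¹¹s are {e, r², r⁴, r⁶, r⁸, r¹⁰, r¹², r¹⁴, r⁹s, rs, r¹¹s, r³s, r¹³s, r⁵s, r¹⁵s, r⁷s}.

Answer: {e, r², r⁴, r⁶, r⁸, r¹⁰, r¹², r¹⁴, r⁹s, rs, r¹¹s, r³s, r¹³s, r⁵s, r¹⁵s, r⁷s}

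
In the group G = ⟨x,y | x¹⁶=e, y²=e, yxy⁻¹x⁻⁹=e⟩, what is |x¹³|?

Compute successive powers until reaching e:
  (x¹³)¹ = x¹³, (x¹³)² = x¹⁰, (x¹³)³ = x⁷, (x¹³)⁴ = x⁴, (x¹³)⁵ = x, (x¹³)⁶ = x¹⁴, (x¹³)⁷ = x¹¹, (x¹³)⁸ = x⁸, (x¹³)⁹ = x⁵, (x¹³)¹⁰ = x², (x¹³)¹¹ = x¹⁵, (x¹³)¹² = x¹², (x¹³)¹³ = x⁹, (x¹³)¹⁴ = x⁶, (x¹³)¹⁵ = x³, (x¹³)¹⁶ = e.
The smallest positive k with (x¹³)ᵏ = e is 16.

Answer: 16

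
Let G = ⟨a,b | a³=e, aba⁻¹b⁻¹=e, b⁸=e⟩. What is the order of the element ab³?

Compute successive powers until reaching e:
  (ab³)¹ = ab³, (ab³)² = a²b⁶, (ab³)³ = b, (ab³)⁴ = ab⁴, (ab³)⁵ = a²b⁷, (ab³)⁶ = b², (ab³)⁷ = ab⁵, (ab³)⁸ = a², (ab³)⁹ = b³, (ab³)¹⁰ = ab⁶, (ab³)¹¹ = a²b, (ab³)¹² = b⁴, (ab³)¹³ = ab⁷, (ab³)¹⁴ = a²b², (ab³)¹⁵ = b⁵, (ab³)¹⁶ = a, (ab³)¹⁷ = a²b³, (ab³)¹⁸ = b⁶, (ab³)¹⁹ = ab, (ab³)²⁰ = a²b⁴, (ab³)²¹ = b⁷, (ab³)²² = ab², (ab³)²³ = a²b⁵, (ab³)²⁴ = e.
The smallest positive k with (ab³)ᵏ = e is 24.

Answer: 24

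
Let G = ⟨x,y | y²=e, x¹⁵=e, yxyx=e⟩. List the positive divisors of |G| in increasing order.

|G| = 30 = 2 · 3 · 5. By Lagrange's theorem the order of any subgroup divides 30; the divisors of 30 are 1, 2, 3, 5, 6, 10, 15, 30.

Answer: 1, 2, 3, 5, 6, 10, 15, 30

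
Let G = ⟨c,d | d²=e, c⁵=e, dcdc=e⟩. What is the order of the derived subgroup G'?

G' = [G, G] is generated by all commutators. The generator-pair commutators are: [c, d] = c².
The subgroup they normally generate is {e, c, c², c³, c⁴}, of order 5.
Check: |G/G'| = 10/5 = 2 is the order of the abelianisation.

Answer: 5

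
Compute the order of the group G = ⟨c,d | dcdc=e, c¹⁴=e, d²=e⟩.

Enumerate words in the generators, reducing via the relations: the distinct elements are
  {c, d, e, cd, c², c³, c⁴, c⁵, c⁶, c⁷, c⁸, c⁹, c²d, c³d, c¹², c¹³, c¹¹, c¹⁰, c⁴d, c⁵d, c⁶d, c⁷d, c⁸d, c⁹d, c¹²d, c¹³d, c¹¹d, c¹⁰d}.
No further products give new elements, so |G| = 28.

Answer: 28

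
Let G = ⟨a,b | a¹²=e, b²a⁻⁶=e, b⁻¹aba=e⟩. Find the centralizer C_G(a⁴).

⟨a⁴⟩ ⊆ C_G(a⁴) since powers of a⁴ commute with a⁴; so |C_G(a⁴)| ≥ |⟨a⁴⟩| = 3.
By orbit–stabilizer, |C_G(a⁴)| = |G| / |conj. class of a⁴| = 24 / 2 = 12.
The 12 elements commuting with a⁴ are {e, a, a², a³, a⁴, a⁵, a⁶, a⁷, a⁸, a⁹, a¹⁰, a¹¹}.

Answer: {e, a, a², a³, a⁴, a⁵, a⁶, a⁷, a⁸, a⁹, a¹⁰, a¹¹}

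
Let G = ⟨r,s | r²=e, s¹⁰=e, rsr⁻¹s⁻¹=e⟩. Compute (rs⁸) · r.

Compute (rs⁸) · r by multiplying left to right and reducing via the relations at each step:
  (rs⁸) · r = s⁸

Answer: s⁸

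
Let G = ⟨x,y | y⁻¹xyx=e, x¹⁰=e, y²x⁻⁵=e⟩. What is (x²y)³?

Compute successive powers of (x²y), reducing at each step:
  (x²y)²: (x²y) · x² = y;   y · y = x⁵
  (x²y)³: (x⁵) · x² = x⁷;   (x⁷) · y = x²y⁻¹

Answer: x²y⁻¹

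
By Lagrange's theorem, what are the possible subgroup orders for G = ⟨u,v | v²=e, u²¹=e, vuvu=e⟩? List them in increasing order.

|G| = 42 = 2 · 3 · 7. By Lagrange's theorem the order of any subgroup divides 42; the divisors of 42 are 1, 2, 3, 6, 7, 14, 21, 42.

Answer: 1, 2, 3, 6, 7, 14, 21, 42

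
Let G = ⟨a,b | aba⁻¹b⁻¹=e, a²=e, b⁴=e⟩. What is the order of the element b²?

Compute successive powers until reaching e:
  (b²)¹ = b², (b²)² = e.
The smallest positive k with (b²)ᵏ = e is 2.

Answer: 2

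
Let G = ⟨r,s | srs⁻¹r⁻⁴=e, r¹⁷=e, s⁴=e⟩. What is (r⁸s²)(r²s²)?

Compute (r⁸s²) · (r²s²) by multiplying left to right and reducing via the relations at each step:
  (r⁸s²) · r² = r⁶s²
  (r⁶s²) · s² = r⁶

Answer: r⁶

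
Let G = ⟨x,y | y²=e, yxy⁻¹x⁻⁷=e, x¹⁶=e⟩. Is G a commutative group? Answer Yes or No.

x·y = xy but y·x = x⁷y, so x·y ≠ y·x and G is not abelian.

Answer: No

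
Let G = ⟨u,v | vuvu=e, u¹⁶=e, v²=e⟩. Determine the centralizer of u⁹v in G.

⟨u⁹v⟩ ⊆ C_G(u⁹v) since powers of u⁹v commute with u⁹v; so |C_G(u⁹v)| ≥ |⟨u⁹v⟩| = 2.
By orbit–stabilizer, |C_G(u⁹v)| = |G| / |conj. class of u⁹v| = 32 / 8 = 4.
The 4 elements commuting with u⁹v are {e, u⁸, uv, u⁹v}.

Answer: {e, u⁸, uv, u⁹v}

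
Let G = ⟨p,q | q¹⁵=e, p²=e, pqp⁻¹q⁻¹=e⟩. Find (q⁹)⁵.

Compute successive powers of (q⁹), reducing at each step:
  (q⁹)²: (q⁹) · q⁹ = q³
  (q⁹)³: (q³) · q⁹ = q¹²
  (q⁹)⁴: (q¹²) · q⁹ = q⁶
  (q⁹)⁵: (q⁶) · q⁹ = e

Answer: e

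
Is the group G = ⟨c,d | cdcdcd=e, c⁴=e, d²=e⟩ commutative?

c·d = cd but d·c = dc, so c·d ≠ d·c and G is not abelian.

Answer: No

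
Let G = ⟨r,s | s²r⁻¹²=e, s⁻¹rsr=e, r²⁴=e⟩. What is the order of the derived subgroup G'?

G' = [G, G] is generated by all commutators. The generator-pair commutators are: [r, s] = r².
The subgroup they normally generate is {e, r², r⁴, r⁶, r⁸, r¹⁰, r¹², r¹⁴, r¹⁶, r¹⁸, r²⁰, r²²}, of order 12.
Check: |G/G'| = 48/12 = 4 is the order of the abelianisation.

Answer: 12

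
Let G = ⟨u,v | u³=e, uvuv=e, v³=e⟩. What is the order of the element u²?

Compute successive powers until reaching e:
  (u²)¹ = u², (u²)² = u, (u²)³ = e.
The smallest positive k with (u²)ᵏ = e is 3.

Answer: 3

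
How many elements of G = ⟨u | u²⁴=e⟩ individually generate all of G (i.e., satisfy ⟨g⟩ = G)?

G is cyclic of order 24. An element generates G iff its order is 24, and a cyclic group of order 24 has exactly φ(24) = 8 such elements.

Answer: 8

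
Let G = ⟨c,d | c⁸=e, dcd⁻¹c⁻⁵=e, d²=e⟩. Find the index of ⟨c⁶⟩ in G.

First find ord(c⁶) by computing successive powers:
  (c⁶)¹ = c⁶, (c⁶)² = c⁴, (c⁶)³ = c², (c⁶)⁴ = e.
So |⟨c⁶⟩| = ord(c⁶) = 4. With |G| = 16, by Lagrange [G : ⟨c⁶⟩] = 16/4 = 4.

Answer: 4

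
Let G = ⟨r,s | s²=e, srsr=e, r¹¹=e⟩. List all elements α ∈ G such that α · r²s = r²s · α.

⟨r²s⟩ ⊆ C_G(r²s) since powers of r²s commute with r²s; so |C_G(r²s)| ≥ |⟨r²s⟩| = 2.
By orbit–stabilizer, |C_G(r²s)| = |G| / |conj. class of r²s| = 22 / 11 = 2.
The 2 elements commuting with r²s are {e, r²s}.

Answer: {e, r²s}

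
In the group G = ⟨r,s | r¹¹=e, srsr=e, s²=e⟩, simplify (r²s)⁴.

Compute successive powers of (r²s), reducing at each step:
  (r²s)²: (r²s) · r² = s;   s · s = e
  (r²s)³: e · r² = r²;   (r²) · s = r²s
  (r²s)⁴: (r²s) · r² = s;   s · s = e

Answer: e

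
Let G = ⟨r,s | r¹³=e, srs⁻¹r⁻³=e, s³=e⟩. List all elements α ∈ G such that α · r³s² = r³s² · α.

⟨r³s²⟩ ⊆ C_G(r³s²) since powers of r³s² commute with r³s²; so |C_G(r³s²)| ≥ |⟨r³s²⟩| = 3.
By orbit–stabilizer, |C_G(r³s²)| = |G| / |conj. class of r³s²| = 39 / 13 = 3.
The 3 elements commuting with r³s² are {e, r⁴s, r³s²}.

Answer: {e, r⁴s, r³s²}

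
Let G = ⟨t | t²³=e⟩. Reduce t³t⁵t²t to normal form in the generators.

Multiply left to right, reducing at each step:
  (t³) · t⁵ = t⁸
  (t⁸) · t² = t¹⁰
  (t¹⁰) · t = t¹¹

Answer: t¹¹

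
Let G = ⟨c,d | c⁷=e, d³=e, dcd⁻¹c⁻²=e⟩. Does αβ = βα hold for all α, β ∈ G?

c·d = cd but d·c = c²d, so c·d ≠ d·c and G is not abelian.

Answer: No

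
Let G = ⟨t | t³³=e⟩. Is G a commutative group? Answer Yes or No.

G has a single generator, so G is cyclic and hence abelian.

Answer: Yes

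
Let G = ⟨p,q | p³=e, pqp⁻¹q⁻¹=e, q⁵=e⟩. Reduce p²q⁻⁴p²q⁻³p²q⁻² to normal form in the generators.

Multiply left to right, reducing at each step:
  (p²) · q⁻⁴ = p²q
  (p²q) · p² = pq
  (pq) · q⁻³ = pq³
  (pq³) · p² = q³
  (q³) · q⁻² = q

Answer: q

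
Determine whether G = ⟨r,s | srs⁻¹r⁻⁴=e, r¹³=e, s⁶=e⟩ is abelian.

r·s = rs but s·r = r⁴s, so r·s ≠ s·r and G is not abelian.

Answer: No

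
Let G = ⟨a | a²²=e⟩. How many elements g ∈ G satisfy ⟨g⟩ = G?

G is cyclic of order 22. An element generates G iff its order is 22, and a cyclic group of order 22 has exactly φ(22) = 10 such elements.

Answer: 10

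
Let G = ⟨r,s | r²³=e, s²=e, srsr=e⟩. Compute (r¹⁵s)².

Compute successive powers of (r¹⁵s), reducing at each step:
  (r¹⁵s)²: (r¹⁵s) · r¹⁵ = s;   s · s = e

Answer: e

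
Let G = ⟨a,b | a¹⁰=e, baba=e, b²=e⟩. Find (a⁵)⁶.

Compute successive powers of (a⁵), reducing at each step:
  (a⁵)²: (a⁵) · a⁵ = e
  (a⁵)³: e · a⁵ = a⁵
  (a⁵)⁴: (a⁵) · a⁵ = e
  (a⁵)⁵: e · a⁵ = a⁵
  (a⁵)⁶: (a⁵) · a⁵ = e

Answer: e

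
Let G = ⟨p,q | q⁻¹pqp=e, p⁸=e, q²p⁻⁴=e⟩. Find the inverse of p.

The order of p is 8 (smallest k with pᵏ = e), so p⁻¹ = p⁷ = p⁷.
Check: p · (p⁷) → p · p⁷ = e, giving e as required.

Answer: p⁷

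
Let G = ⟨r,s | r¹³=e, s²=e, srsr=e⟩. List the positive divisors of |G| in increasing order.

|G| = 26 = 2 · 13. By Lagrange's theorem the order of any subgroup divides 26; the divisors of 26 are 1, 2, 13, 26.

Answer: 1, 2, 13, 26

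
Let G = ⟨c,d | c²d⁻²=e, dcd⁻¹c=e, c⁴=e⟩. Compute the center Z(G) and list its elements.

An element z ∈ Z(G) iff z commutes with every generator.
For example c² is central: (c²)·c = c³ = c·(c²); (c²)·d = d⁻¹ = d·(c²).
Whereas c ∉ Z(G) since c·d = cd ≠ cd⁻¹ = d·c.
Checking each of the 8 elements this way gives Z(G) = {e, c²}, of order 2.

Answer: {e, c²}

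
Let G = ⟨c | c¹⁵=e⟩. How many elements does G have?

G is generated by a single element, so G is cyclic. The relator gives c¹⁵ = e and no smaller power is forced to be e, so the 15 powers {c, e, c², c³, c⁴, c⁵, c⁶, c⁷, c⁸, c⁹, c¹², c¹³, c¹¹, c¹⁰, c¹⁴} are distinct. Hence |G| = 15.

Answer: 15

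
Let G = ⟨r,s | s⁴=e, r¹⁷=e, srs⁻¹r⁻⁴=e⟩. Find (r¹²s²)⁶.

Compute successive powers of (r¹²s²), reducing at each step:
  (r¹²s²)²: (r¹²s²) · r¹² = s²;   (s²) · s² = e
  (r¹²s²)³: e · r¹² = r¹²;   (r¹²) · s² = r¹²s²
  (r¹²s²)⁴: (r¹²s²) · r¹² = s²;   (s²) · s² = e
  (r¹²s²)⁵: e · r¹² = r¹²;   (r¹²) · s² = r¹²s²
  (r¹²s²)⁶: (r¹²s²) · r¹² = s²;   (s²) · s² = e

Answer: e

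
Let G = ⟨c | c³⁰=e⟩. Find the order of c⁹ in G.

Compute successive powers until reaching e:
  (c⁹)¹ = c⁹, (c⁹)² = c¹⁸, (c⁹)³ = c²⁷, (c⁹)⁴ = c⁶, (c⁹)⁵ = c¹⁵, (c⁹)⁶ = c²⁴, (c⁹)⁷ = c³, (c⁹)⁸ = c¹², (c⁹)⁹ = c²¹, (c⁹)¹⁰ = e.
The smallest positive k with (c⁹)ᵏ = e is 10.

Answer: 10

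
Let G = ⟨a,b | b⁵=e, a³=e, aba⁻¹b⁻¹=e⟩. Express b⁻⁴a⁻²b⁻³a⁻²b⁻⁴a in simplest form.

Multiply left to right, reducing at each step:
  b · a⁻² = ab
  (ab) · b⁻³ = ab³
  (ab³) · a⁻² = a²b³
  (a²b³) · b⁻⁴ = a²b⁴
  (a²b⁴) · a = b⁴

Answer: b⁴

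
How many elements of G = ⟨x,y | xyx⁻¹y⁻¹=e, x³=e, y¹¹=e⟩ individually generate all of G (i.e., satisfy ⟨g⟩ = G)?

G is cyclic of order 33. An element generates G iff its order is 33, and a cyclic group of order 33 has exactly φ(33) = 20 such elements.

Answer: 20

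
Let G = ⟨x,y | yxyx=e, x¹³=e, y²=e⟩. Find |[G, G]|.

G' = [G, G] is generated by all commutators. The generator-pair commutators are: [x, y] = x².
The subgroup they normally generate is {e, x, x², x³, x⁴, x⁵, x⁶, x⁷, x⁸, x⁹, x¹⁰, x¹¹, x¹²}, of order 13.
Check: |G/G'| = 26/13 = 2 is the order of the abelianisation.

Answer: 13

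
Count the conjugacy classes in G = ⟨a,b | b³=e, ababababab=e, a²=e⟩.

The conjugacy classes (representative and size) are:
  [e] (size 1), [abab²abab²a] (size 15), [babab²a] (size 20), [ab²ab²a] (size 12), [b²abab²] (size 12).
Class equation: 1 + 15 + 20 + 12 + 12 = 60 = |G|. So G has 5 conjugacy classes.

Answer: 5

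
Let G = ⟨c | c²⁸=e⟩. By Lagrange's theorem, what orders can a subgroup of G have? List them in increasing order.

|G| = 28 = 2² · 7. By Lagrange's theorem the order of any subgroup divides 28; the divisors of 28 are 1, 2, 4, 7, 14, 28.

Answer: 1, 2, 4, 7, 14, 28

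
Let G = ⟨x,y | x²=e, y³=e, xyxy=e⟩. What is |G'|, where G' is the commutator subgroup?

G' = [G, G] is generated by all commutators. The generator-pair commutators are: [x, y] = y.
The subgroup they normally generate is {e, y, y²}, of order 3.
Check: |G/G'| = 6/3 = 2 is the order of the abelianisation.

Answer: 3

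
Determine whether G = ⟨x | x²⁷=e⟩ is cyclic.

|G| = 27. The element x has order 27 (its powers give 27 distinct elements), so ⟨x⟩ = G and G is cyclic.

Answer: Yes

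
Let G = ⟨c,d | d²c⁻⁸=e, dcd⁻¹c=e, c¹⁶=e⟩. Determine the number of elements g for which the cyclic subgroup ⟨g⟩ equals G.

⟨g⟩ = G would require ord(g) = |G| = 32, but the maximum element order in G is 16 < 32. So G is not cyclic and no single element generates it: the count is 0.

Answer: 0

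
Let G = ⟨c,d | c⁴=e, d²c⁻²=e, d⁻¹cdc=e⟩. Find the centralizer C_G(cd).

⟨cd⟩ ⊆ C_G(cd) since powers of cd commute with cd; so |C_G(cd)| ≥ |⟨cd⟩| = 4.
By orbit–stabilizer, |C_G(cd)| = |G| / |conj. class of cd| = 8 / 2 = 4.
The 4 elements commuting with cd are {e, c², cd, cd⁻¹}.

Answer: {e, c², cd, cd⁻¹}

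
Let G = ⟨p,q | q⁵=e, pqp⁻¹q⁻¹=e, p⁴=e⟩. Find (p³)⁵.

Compute successive powers of (p³), reducing at each step:
  (p³)²: (p³) · p³ = p²
  (p³)³: (p²) · p³ = p
  (p³)⁴: p · p³ = e
  (p³)⁵: e · p³ = p³

Answer: p³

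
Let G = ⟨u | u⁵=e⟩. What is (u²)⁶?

Compute successive powers of (u²), reducing at each step:
  (u²)²: (u²) · u² = u⁴
  (u²)³: (u⁴) · u² = u
  (u²)⁴: u · u² = u³
  (u²)⁵: (u³) · u² = e
  (u²)⁶: e · u² = u²

Answer: u²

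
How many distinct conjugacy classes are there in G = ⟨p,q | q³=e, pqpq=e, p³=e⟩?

The conjugacy classes (representative and size) are:
  [e] (size 1), [qp²] (size 4), [q²p] (size 4), [p²q²] (size 3).
Class equation: 1 + 4 + 4 + 3 = 12 = |G|. So G has 4 conjugacy classes.

Answer: 4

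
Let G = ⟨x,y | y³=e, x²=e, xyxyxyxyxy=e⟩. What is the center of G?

An element z ∈ Z(G) iff z commutes with every generator.
For example e is central: e·x = x = x·e; e·y = y = y·e.
Whereas x ∉ Z(G) since x·y = xy ≠ yx = y·x.
Checking each of the 60 elements this way gives Z(G) = {e}, of order 1.

Answer: {e}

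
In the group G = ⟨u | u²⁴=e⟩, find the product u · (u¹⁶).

Compute u · (u¹⁶) by multiplying left to right and reducing via the relations at each step:
  u · u¹⁶ = u¹⁷

Answer: u¹⁷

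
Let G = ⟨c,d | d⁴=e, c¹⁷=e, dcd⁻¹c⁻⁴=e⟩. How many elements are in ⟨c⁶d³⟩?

|⟨c⁶d³⟩| equals the order of c⁶d³. Compute successive powers until reaching e:
  (c⁶d³)¹ = c⁶d³, (c⁶d³)² = c¹⁶d², (c⁶d³)³ = c¹⁰d, (c⁶d³)⁴ = e.
The smallest positive k with (c⁶d³)ᵏ = e is 4, so |⟨c⁶d³⟩| = 4.

Answer: 4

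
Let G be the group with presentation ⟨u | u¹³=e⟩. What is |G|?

G is generated by a single element, so G is cyclic. The relator gives u¹³ = e and no smaller power is forced to be e, so the 13 powers {e, u, u², u³, u⁴, u⁵, u⁶, u⁷, u⁸, u⁹, u¹², u¹¹, u¹⁰} are distinct. Hence |G| = 13.

Answer: 13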